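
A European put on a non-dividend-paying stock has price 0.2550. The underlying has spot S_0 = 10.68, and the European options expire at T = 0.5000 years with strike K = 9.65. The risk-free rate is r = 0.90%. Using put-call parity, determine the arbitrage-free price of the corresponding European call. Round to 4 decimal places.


Answer: Call price = 1.3283

Derivation:
Put-call parity: C - P = S_0 * exp(-qT) - K * exp(-rT).
S_0 * exp(-qT) = 10.6800 * 1.00000000 = 10.68000000
K * exp(-rT) = 9.6500 * 0.99551011 = 9.60667256
C = P + S*exp(-qT) - K*exp(-rT)
C = 0.2550 + 10.68000000 - 9.60667256 = 1.3283


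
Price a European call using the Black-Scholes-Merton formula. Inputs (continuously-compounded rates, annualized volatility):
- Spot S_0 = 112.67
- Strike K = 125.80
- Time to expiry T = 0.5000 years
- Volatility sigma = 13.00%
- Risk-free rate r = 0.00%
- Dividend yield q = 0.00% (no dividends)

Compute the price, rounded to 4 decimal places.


Answer: Price = 0.6146

Derivation:
d1 = (ln(S/K) + (r - q + 0.5*sigma^2) * T) / (sigma * sqrt(T)) = -1.15318403
d2 = d1 - sigma * sqrt(T) = -1.24510791
exp(-rT) = 1.00000000; exp(-qT) = 1.00000000
C = S_0 * exp(-qT) * N(d1) - K * exp(-rT) * N(d2)
N(d1) = 0.12441743; N(d2) = 0.10654604
C = 112.6700 * 1.00000000 * 0.12441743 - 125.8000 * 1.00000000 * 0.10654604 = 0.6146


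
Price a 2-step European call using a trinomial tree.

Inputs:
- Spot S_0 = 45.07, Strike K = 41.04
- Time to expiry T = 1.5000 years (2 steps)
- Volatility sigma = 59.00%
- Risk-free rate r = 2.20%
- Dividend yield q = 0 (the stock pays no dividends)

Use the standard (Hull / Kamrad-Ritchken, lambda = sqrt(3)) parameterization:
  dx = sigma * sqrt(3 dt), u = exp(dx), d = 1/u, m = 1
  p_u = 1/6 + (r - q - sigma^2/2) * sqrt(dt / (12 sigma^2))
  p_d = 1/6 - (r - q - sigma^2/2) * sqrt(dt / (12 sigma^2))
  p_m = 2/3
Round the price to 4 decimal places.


dt = T/N = 0.750000; dx = sigma*sqrt(3*dt) = 0.885000
u = exp(dx) = 2.422984; d = 1/u = 0.412714
p_u = 0.102239, p_m = 0.666667, p_d = 0.231095
Discount per step: exp(-r*dt) = 0.983635
Stock lattice S(k, j) with j the centered position index:
  k=0: S(0,+0) = 45.0700
  k=1: S(1,-1) = 18.6010; S(1,+0) = 45.0700; S(1,+1) = 109.2039
  k=2: S(2,-2) = 7.6769; S(2,-1) = 18.6010; S(2,+0) = 45.0700; S(2,+1) = 109.2039; S(2,+2) = 264.5994
Terminal payoffs V(N, j) = max(S_T - K, 0):
  V(2,-2) = 0.000000; V(2,-1) = 0.000000; V(2,+0) = 4.030000; V(2,+1) = 68.163907; V(2,+2) = 223.559361
Backward induction: V(k, j) = exp(-r*dt) * [p_u * V(k+1, j+1) + p_m * V(k+1, j) + p_d * V(k+1, j-1)]
  V(1,-1) = exp(-r*dt) * [p_u*4.030000 + p_m*0.000000 + p_d*0.000000] = 0.405279
  V(1,+0) = exp(-r*dt) * [p_u*68.163907 + p_m*4.030000 + p_d*0.000000] = 9.497645
  V(1,+1) = exp(-r*dt) * [p_u*223.559361 + p_m*68.163907 + p_d*4.030000] = 68.097406
  V(0,+0) = exp(-r*dt) * [p_u*68.097406 + p_m*9.497645 + p_d*0.405279] = 13.168528

Answer: Price = V(0,0) = 13.1685


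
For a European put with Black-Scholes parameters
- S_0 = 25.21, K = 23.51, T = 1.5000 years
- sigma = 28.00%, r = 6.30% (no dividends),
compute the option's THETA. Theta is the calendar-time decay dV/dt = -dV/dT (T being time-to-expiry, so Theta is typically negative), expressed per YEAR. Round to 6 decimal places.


d1 = 0.6506161985; d2 = 0.3076876345
phi(d1) = 0.3228429645; exp(-qT) = 1.0000000000; exp(-rT) = 0.9098277346
Theta = -S*exp(-qT)*phi(d1)*sigma/(2*sqrt(T)) + r*K*exp(-rT)*N(-d2) - q*S*exp(-qT)*N(-d1)
N(-d1) = 0.2576471356; N(-d2) = 0.3791600149; sqrt(T) = 1.2247448714
Term 1 = -25.2100 * 1.0000000000 * 0.3228429645 * 0.2800 / (2 * 1.2247448714) = -0.9303504636
Term 2 = 0.0630 * 23.5100 * 0.9098277346 * 0.3791600149 = 0.5109458566
Term 3 = 0 (no dividend yield, q = 0)
Theta = -0.9303504636 + (0.5109458566) + (0.0000000000) = -0.419405

Answer: Theta = -0.419405


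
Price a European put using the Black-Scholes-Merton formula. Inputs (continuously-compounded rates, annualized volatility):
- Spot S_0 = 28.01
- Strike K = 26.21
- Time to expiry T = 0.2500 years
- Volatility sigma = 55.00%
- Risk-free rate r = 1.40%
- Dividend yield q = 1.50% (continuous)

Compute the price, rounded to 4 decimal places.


Answer: Price = 2.1453

Derivation:
d1 = (ln(S/K) + (r - q + 0.5*sigma^2) * T) / (sigma * sqrt(T)) = 0.37812026
d2 = d1 - sigma * sqrt(T) = 0.10312026
exp(-rT) = 0.99650612; exp(-qT) = 0.99625702
P = K * exp(-rT) * N(-d2) - S_0 * exp(-qT) * N(-d1)
N(-d1) = 0.35267063; N(-d2) = 0.45893376
P = 26.2100 * 0.99650612 * 0.45893376 - 28.0100 * 0.99625702 * 0.35267063 = 2.1453


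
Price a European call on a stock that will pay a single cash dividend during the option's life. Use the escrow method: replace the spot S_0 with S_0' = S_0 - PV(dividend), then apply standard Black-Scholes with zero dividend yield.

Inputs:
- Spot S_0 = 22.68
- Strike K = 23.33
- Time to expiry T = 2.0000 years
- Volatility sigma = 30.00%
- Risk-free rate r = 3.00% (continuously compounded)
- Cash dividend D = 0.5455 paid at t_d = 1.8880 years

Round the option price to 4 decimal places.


PV(D) = D * exp(-r * t_d) = 0.5455 * 0.94493418 = 0.51546160
S_0' = S_0 - PV(D) = 22.6800 - 0.51546160 = 22.16453840
d1 = (ln(S_0'/K) + (r + sigma^2/2)*T) / (sigma*sqrt(T)) = 0.23276436
d2 = d1 - sigma*sqrt(T) = -0.19149970
exp(-rT) = 0.94176453
N(d1) = 0.59202781; N(d2) = 0.42406706
C = S_0' * N(d1) - K * exp(-rT) * N(d2) = 22.16453840 * 0.59202781 - 23.3300 * 0.94176453 * 0.42406706 = 3.8047

Answer: Price = 3.8047


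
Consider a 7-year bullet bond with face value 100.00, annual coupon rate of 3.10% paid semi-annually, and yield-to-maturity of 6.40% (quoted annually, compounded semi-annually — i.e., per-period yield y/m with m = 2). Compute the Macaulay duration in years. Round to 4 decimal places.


Answer: Macaulay duration = 6.2582 years

Derivation:
Coupon per period c = face * coupon_rate / m = 1.550000
Periods per year m = 2; per-period yield y/m = 0.032000
Number of cashflows N = 14
Cashflows (t years, CF_t, discount factor 1/(1+y/m)^(m*t), PV):
  t = 0.5000: CF_t = 1.550000, DF = 0.968992, PV = 1.501938
  t = 1.0000: CF_t = 1.550000, DF = 0.938946, PV = 1.455366
  t = 1.5000: CF_t = 1.550000, DF = 0.909831, PV = 1.410239
  t = 2.0000: CF_t = 1.550000, DF = 0.881620, PV = 1.366510
  t = 2.5000: CF_t = 1.550000, DF = 0.854283, PV = 1.324138
  t = 3.0000: CF_t = 1.550000, DF = 0.827793, PV = 1.283079
  t = 3.5000: CF_t = 1.550000, DF = 0.802125, PV = 1.243294
  t = 4.0000: CF_t = 1.550000, DF = 0.777253, PV = 1.204742
  t = 4.5000: CF_t = 1.550000, DF = 0.753152, PV = 1.167386
  t = 5.0000: CF_t = 1.550000, DF = 0.729799, PV = 1.131188
  t = 5.5000: CF_t = 1.550000, DF = 0.707169, PV = 1.096112
  t = 6.0000: CF_t = 1.550000, DF = 0.685241, PV = 1.062124
  t = 6.5000: CF_t = 1.550000, DF = 0.663994, PV = 1.029190
  t = 7.0000: CF_t = 101.550000, DF = 0.643405, PV = 65.337749
Price P = sum_t PV_t = 81.613056
Macaulay numerator sum_t t * PV_t:
  t * PV_t at t = 0.5000: 0.750969
  t * PV_t at t = 1.0000: 1.455366
  t * PV_t at t = 1.5000: 2.115358
  t * PV_t at t = 2.0000: 2.733021
  t * PV_t at t = 2.5000: 3.310345
  t * PV_t at t = 3.0000: 3.849238
  t * PV_t at t = 3.5000: 4.351529
  t * PV_t at t = 4.0000: 4.818969
  t * PV_t at t = 4.5000: 5.253236
  t * PV_t at t = 5.0000: 5.655939
  t * PV_t at t = 5.5000: 6.028617
  t * PV_t at t = 6.0000: 6.372746
  t * PV_t at t = 6.5000: 6.689736
  t * PV_t at t = 7.0000: 457.364240
Macaulay duration D = (sum_t t * PV_t) / P = 510.749309 / 81.613056 = 6.258181


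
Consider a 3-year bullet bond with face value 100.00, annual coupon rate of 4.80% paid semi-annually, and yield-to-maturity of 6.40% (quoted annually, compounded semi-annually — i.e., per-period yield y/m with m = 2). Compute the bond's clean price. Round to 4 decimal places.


Coupon per period c = face * coupon_rate / m = 2.400000
Periods per year m = 2; per-period yield y/m = 0.032000
Number of cashflows N = 6
Cashflows (t years, CF_t, discount factor 1/(1+y/m)^(m*t), PV):
  t = 0.5000: CF_t = 2.400000, DF = 0.968992, PV = 2.325581
  t = 1.0000: CF_t = 2.400000, DF = 0.938946, PV = 2.253470
  t = 1.5000: CF_t = 2.400000, DF = 0.909831, PV = 2.183595
  t = 2.0000: CF_t = 2.400000, DF = 0.881620, PV = 2.115887
  t = 2.5000: CF_t = 2.400000, DF = 0.854283, PV = 2.050278
  t = 3.0000: CF_t = 102.400000, DF = 0.827793, PV = 84.766016
Price P = sum_t PV_t = 95.694828

Answer: Price = 95.6948


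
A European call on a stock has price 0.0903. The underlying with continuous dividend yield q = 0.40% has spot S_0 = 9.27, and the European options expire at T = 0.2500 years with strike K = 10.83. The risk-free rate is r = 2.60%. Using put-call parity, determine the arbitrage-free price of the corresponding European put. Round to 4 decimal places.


Put-call parity: C - P = S_0 * exp(-qT) - K * exp(-rT).
S_0 * exp(-qT) = 9.2700 * 0.99900050 = 9.26073463
K * exp(-rT) = 10.8300 * 0.99352108 = 10.75983329
P = C - S*exp(-qT) + K*exp(-rT)
P = 0.0903 - 9.26073463 + 10.75983329 = 1.5894

Answer: Put price = 1.5894


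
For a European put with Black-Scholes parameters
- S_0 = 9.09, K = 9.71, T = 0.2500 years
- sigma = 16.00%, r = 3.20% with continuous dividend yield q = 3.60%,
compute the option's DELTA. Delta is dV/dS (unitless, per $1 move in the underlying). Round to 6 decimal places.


Answer: Delta = -0.780298

Derivation:
d1 = -0.7972671764; d2 = -0.8772671764
phi(d1) = 0.2903245022; exp(-qT) = 0.9910403788; exp(-rT) = 0.9920319148
N(-d1) = 0.7873520605
Delta = -exp(-qT) * N(-d1) = -0.9910403788 * 0.7873520605 = -0.780298


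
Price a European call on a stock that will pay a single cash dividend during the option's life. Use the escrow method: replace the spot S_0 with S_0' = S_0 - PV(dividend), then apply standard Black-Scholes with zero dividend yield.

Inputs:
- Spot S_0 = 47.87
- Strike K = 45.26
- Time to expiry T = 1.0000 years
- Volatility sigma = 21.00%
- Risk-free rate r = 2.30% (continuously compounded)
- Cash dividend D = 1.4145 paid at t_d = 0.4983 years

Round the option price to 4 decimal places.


Answer: Price = 5.0169

Derivation:
PV(D) = D * exp(-r * t_d) = 1.4145 * 0.98860453 = 1.39838110
S_0' = S_0 - PV(D) = 47.8700 - 1.39838110 = 46.47161890
d1 = (ln(S_0'/K) + (r + sigma^2/2)*T) / (sigma*sqrt(T)) = 0.34032448
d2 = d1 - sigma*sqrt(T) = 0.13032448
exp(-rT) = 0.97726248
N(d1) = 0.63319391; N(d2) = 0.55184514
C = S_0' * N(d1) - K * exp(-rT) * N(d2) = 46.47161890 * 0.63319391 - 45.2600 * 0.97726248 * 0.55184514 = 5.0169


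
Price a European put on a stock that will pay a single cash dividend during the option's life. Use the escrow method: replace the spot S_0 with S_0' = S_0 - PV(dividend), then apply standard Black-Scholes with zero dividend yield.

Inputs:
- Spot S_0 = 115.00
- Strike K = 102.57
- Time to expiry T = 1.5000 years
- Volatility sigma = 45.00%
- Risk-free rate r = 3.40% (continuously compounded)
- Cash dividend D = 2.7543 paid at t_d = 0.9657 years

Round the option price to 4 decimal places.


PV(D) = D * exp(-r * t_d) = 2.7543 * 0.96769938 = 2.66533440
S_0' = S_0 - PV(D) = 115.0000 - 2.66533440 = 112.33466560
d1 = (ln(S_0'/K) + (r + sigma^2/2)*T) / (sigma*sqrt(T)) = 0.53310334
d2 = d1 - sigma*sqrt(T) = -0.01803186
exp(-rT) = 0.95027867
N(-d1) = 0.29698103; N(-d2) = 0.50719328
P = K * exp(-rT) * N(-d2) - S_0' * N(-d1) = 102.5700 * 0.95027867 * 0.50719328 - 112.33466560 * 0.29698103 = 16.0749

Answer: Price = 16.0749


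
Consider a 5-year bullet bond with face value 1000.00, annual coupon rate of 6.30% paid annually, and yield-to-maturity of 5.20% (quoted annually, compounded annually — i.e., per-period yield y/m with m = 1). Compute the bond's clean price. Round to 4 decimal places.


Coupon per period c = face * coupon_rate / m = 63.000000
Periods per year m = 1; per-period yield y/m = 0.052000
Number of cashflows N = 5
Cashflows (t years, CF_t, discount factor 1/(1+y/m)^(m*t), PV):
  t = 1.0000: CF_t = 63.000000, DF = 0.950570, PV = 59.885932
  t = 2.0000: CF_t = 63.000000, DF = 0.903584, PV = 56.925790
  t = 3.0000: CF_t = 63.000000, DF = 0.858920, PV = 54.111968
  t = 4.0000: CF_t = 63.000000, DF = 0.816464, PV = 51.437232
  t = 5.0000: CF_t = 1063.000000, DF = 0.776106, PV = 825.001172
Price P = sum_t PV_t = 1047.362094

Answer: Price = 1047.3621


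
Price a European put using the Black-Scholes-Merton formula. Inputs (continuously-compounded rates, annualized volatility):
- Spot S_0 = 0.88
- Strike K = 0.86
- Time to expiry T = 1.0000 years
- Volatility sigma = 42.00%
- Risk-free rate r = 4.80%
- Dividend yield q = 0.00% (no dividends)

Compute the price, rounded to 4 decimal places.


d1 = (ln(S/K) + (r - q + 0.5*sigma^2) * T) / (sigma * sqrt(T)) = 0.37902266
d2 = d1 - sigma * sqrt(T) = -0.04097734
exp(-rT) = 0.95313379; exp(-qT) = 1.00000000
P = K * exp(-rT) * N(-d2) - S_0 * exp(-qT) * N(-d1)
N(-d1) = 0.35233552; N(-d2) = 0.51634302
P = 0.8600 * 0.95313379 * 0.51634302 - 0.8800 * 1.00000000 * 0.35233552 = 0.1132

Answer: Price = 0.1132


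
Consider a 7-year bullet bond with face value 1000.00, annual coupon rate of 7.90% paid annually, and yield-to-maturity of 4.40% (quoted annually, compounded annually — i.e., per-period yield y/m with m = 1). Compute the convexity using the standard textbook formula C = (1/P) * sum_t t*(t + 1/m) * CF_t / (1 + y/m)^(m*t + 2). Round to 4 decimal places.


Coupon per period c = face * coupon_rate / m = 79.000000
Periods per year m = 1; per-period yield y/m = 0.044000
Number of cashflows N = 7
Cashflows (t years, CF_t, discount factor 1/(1+y/m)^(m*t), PV):
  t = 1.0000: CF_t = 79.000000, DF = 0.957854, PV = 75.670498
  t = 2.0000: CF_t = 79.000000, DF = 0.917485, PV = 72.481320
  t = 3.0000: CF_t = 79.000000, DF = 0.878817, PV = 69.426552
  t = 4.0000: CF_t = 79.000000, DF = 0.841779, PV = 66.500528
  t = 5.0000: CF_t = 79.000000, DF = 0.806302, PV = 63.697824
  t = 6.0000: CF_t = 79.000000, DF = 0.772320, PV = 61.013242
  t = 7.0000: CF_t = 1079.000000, DF = 0.739770, PV = 798.211451
Price P = sum_t PV_t = 1207.001415
Convexity numerator sum_t t*(t + 1/m) * CF_t / (1+y/m)^(m*t + 2):
  t = 1.0000: term = 138.853103
  t = 2.0000: term = 399.003171
  t = 3.0000: term = 764.373891
  t = 4.0000: term = 1220.264832
  t = 5.0000: term = 1753.254068
  t = 6.0000: term = 2351.106988
  t = 7.0000: term = 41011.436706
Convexity = (1/P) * sum = 47638.292760 / 1207.001415 = 39.468299

Answer: Convexity = 39.4683


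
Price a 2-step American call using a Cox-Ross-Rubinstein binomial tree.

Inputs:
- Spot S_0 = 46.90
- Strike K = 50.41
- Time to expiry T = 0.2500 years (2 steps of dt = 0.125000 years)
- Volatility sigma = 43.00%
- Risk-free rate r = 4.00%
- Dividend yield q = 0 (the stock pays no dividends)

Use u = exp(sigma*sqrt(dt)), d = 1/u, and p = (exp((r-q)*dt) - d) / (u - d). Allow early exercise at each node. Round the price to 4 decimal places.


Answer: Price = V(0,0) = 2.9820

Derivation:
dt = T/N = 0.125000
u = exp(sigma*sqrt(dt)) = 1.164193; d = 1/u = 0.858964
p = (exp((r-q)*dt) - d) / (u - d) = 0.478488
Discount per step: exp(-r*dt) = 0.995012
Stock lattice S(k, i) with i counting down-moves:
  k=0: S(0,0) = 46.9000
  k=1: S(1,0) = 54.6006; S(1,1) = 40.2854
  k=2: S(2,0) = 63.5657; S(2,1) = 46.9000; S(2,2) = 34.6037
Terminal payoffs V(N, i) = max(S_T - K, 0):
  V(2,0) = 13.155673; V(2,1) = 0.000000; V(2,2) = 0.000000
Backward induction: V(k, i) = exp(-r*dt) * [p * V(k+1, i) + (1-p) * V(k+1, i+1)]; then take max(V_cont, immediate exercise) for American.
  V(1,0) = exp(-r*dt) * [p*13.155673 + (1-p)*0.000000] = 6.263439; exercise = 4.190642; V(1,0) = max -> 6.263439
  V(1,1) = exp(-r*dt) * [p*0.000000 + (1-p)*0.000000] = 0.000000; exercise = 0.000000; V(1,1) = max -> 0.000000
  V(0,0) = exp(-r*dt) * [p*6.263439 + (1-p)*0.000000] = 2.982034; exercise = 0.000000; V(0,0) = max -> 2.982034


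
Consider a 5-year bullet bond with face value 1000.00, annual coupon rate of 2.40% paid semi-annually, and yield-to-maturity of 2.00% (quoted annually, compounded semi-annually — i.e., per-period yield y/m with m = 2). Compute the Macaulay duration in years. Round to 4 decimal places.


Coupon per period c = face * coupon_rate / m = 12.000000
Periods per year m = 2; per-period yield y/m = 0.010000
Number of cashflows N = 10
Cashflows (t years, CF_t, discount factor 1/(1+y/m)^(m*t), PV):
  t = 0.5000: CF_t = 12.000000, DF = 0.990099, PV = 11.881188
  t = 1.0000: CF_t = 12.000000, DF = 0.980296, PV = 11.763553
  t = 1.5000: CF_t = 12.000000, DF = 0.970590, PV = 11.647082
  t = 2.0000: CF_t = 12.000000, DF = 0.960980, PV = 11.531764
  t = 2.5000: CF_t = 12.000000, DF = 0.951466, PV = 11.417588
  t = 3.0000: CF_t = 12.000000, DF = 0.942045, PV = 11.304543
  t = 3.5000: CF_t = 12.000000, DF = 0.932718, PV = 11.192617
  t = 4.0000: CF_t = 12.000000, DF = 0.923483, PV = 11.081799
  t = 4.5000: CF_t = 12.000000, DF = 0.914340, PV = 10.972078
  t = 5.0000: CF_t = 1012.000000, DF = 0.905287, PV = 916.150398
Price P = sum_t PV_t = 1018.942609
Macaulay numerator sum_t t * PV_t:
  t * PV_t at t = 0.5000: 5.940594
  t * PV_t at t = 1.0000: 11.763553
  t * PV_t at t = 1.5000: 17.470623
  t * PV_t at t = 2.0000: 23.063528
  t * PV_t at t = 2.5000: 28.543971
  t * PV_t at t = 3.0000: 33.913628
  t * PV_t at t = 3.5000: 39.174158
  t * PV_t at t = 4.0000: 44.327195
  t * PV_t at t = 4.5000: 49.374351
  t * PV_t at t = 5.0000: 4580.751991
Macaulay duration D = (sum_t t * PV_t) / P = 4834.323591 / 1018.942609 = 4.744451

Answer: Macaulay duration = 4.7445 years


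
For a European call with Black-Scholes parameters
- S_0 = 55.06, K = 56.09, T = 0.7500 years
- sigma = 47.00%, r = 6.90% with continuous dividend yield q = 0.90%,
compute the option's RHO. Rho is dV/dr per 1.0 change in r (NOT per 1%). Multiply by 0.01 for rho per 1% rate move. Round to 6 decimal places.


Answer: Rho = 17.772917

Derivation:
d1 = 0.2685377866; d2 = -0.1384941532
phi(d1) = 0.3848141438; exp(-qT) = 0.9932727301; exp(-rT) = 0.9495662287
N(d2) = 0.4449249451
Rho = K*T*exp(-rT)*N(d2) = 56.0900 * 0.7500 * 0.9495662287 * 0.4449249451 = 17.772917


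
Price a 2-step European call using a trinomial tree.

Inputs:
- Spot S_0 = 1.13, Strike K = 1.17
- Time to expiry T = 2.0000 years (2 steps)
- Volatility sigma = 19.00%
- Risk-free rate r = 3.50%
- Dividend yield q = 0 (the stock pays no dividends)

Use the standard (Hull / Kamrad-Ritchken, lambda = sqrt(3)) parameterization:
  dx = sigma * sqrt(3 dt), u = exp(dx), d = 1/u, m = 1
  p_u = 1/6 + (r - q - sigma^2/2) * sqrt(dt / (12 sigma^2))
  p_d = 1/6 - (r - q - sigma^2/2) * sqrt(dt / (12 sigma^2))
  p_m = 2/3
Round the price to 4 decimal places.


dt = T/N = 1.000000; dx = sigma*sqrt(3*dt) = 0.329090
u = exp(dx) = 1.389702; d = 1/u = 0.719579
p_u = 0.192420, p_m = 0.666667, p_d = 0.140914
Discount per step: exp(-r*dt) = 0.965605
Stock lattice S(k, j) with j the centered position index:
  k=0: S(0,+0) = 1.1300
  k=1: S(1,-1) = 0.8131; S(1,+0) = 1.1300; S(1,+1) = 1.5704
  k=2: S(2,-2) = 0.5851; S(2,-1) = 0.8131; S(2,+0) = 1.1300; S(2,+1) = 1.5704; S(2,+2) = 2.1823
Terminal payoffs V(N, j) = max(S_T - K, 0):
  V(2,-2) = 0.000000; V(2,-1) = 0.000000; V(2,+0) = 0.000000; V(2,+1) = 0.400364; V(2,+2) = 1.012338
Backward induction: V(k, j) = exp(-r*dt) * [p_u * V(k+1, j+1) + p_m * V(k+1, j) + p_d * V(k+1, j-1)]
  V(1,-1) = exp(-r*dt) * [p_u*0.000000 + p_m*0.000000 + p_d*0.000000] = 0.000000
  V(1,+0) = exp(-r*dt) * [p_u*0.400364 + p_m*0.000000 + p_d*0.000000] = 0.074388
  V(1,+1) = exp(-r*dt) * [p_u*1.012338 + p_m*0.400364 + p_d*0.000000] = 0.445823
  V(0,+0) = exp(-r*dt) * [p_u*0.445823 + p_m*0.074388 + p_d*0.000000] = 0.130721

Answer: Price = V(0,0) = 0.1307


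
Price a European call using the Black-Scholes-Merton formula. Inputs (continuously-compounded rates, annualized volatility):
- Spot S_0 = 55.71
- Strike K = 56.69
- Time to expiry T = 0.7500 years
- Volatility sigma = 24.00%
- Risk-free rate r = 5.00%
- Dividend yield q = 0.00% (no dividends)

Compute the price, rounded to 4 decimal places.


d1 = (ln(S/K) + (r - q + 0.5*sigma^2) * T) / (sigma * sqrt(T)) = 0.20044560
d2 = d1 - sigma * sqrt(T) = -0.00740050
exp(-rT) = 0.96319442; exp(-qT) = 1.00000000
C = S_0 * exp(-qT) * N(d1) - K * exp(-rT) * N(d2)
N(d1) = 0.57943395; N(d2) = 0.49704766
C = 55.7100 * 1.00000000 * 0.57943395 - 56.6900 * 0.96319442 * 0.49704766 = 5.1397

Answer: Price = 5.1397


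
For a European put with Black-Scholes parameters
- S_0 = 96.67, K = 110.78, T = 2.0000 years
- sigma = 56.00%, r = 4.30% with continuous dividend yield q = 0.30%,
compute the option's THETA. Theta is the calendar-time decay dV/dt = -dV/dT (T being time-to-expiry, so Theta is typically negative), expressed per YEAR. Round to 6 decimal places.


d1 = 0.3249621136; d2 = -0.4669974813
phi(d1) = 0.3784244912; exp(-qT) = 0.9940179641; exp(-rT) = 0.9175942312
Theta = -S*exp(-qT)*phi(d1)*sigma/(2*sqrt(T)) + r*K*exp(-rT)*N(-d2) - q*S*exp(-qT)*N(-d1)
N(-d1) = 0.3726048729; N(-d2) = 0.6797491600; sqrt(T) = 1.4142135624
Term 1 = -96.6700 * 0.9940179641 * 0.3784244912 * 0.5600 / (2 * 1.4142135624) = -7.1995975567
Term 2 = 0.0430 * 110.7800 * 0.9175942312 * 0.6797491600 = 2.9711814195
Term 3 = -0.0030 * 96.6700 * 0.9940179641 * 0.3726048729 = -0.1074127255
Theta = -7.1995975567 + (2.9711814195) + (-0.1074127255) = -4.335829

Answer: Theta = -4.335829


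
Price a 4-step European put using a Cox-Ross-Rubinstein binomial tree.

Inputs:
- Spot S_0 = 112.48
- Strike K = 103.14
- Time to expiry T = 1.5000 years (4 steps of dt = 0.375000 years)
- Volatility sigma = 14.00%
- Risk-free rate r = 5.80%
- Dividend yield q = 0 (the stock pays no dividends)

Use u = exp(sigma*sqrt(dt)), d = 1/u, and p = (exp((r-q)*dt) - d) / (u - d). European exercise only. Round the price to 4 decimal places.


dt = T/N = 0.375000
u = exp(sigma*sqrt(dt)) = 1.089514; d = 1/u = 0.917840
p = (exp((r-q)*dt) - d) / (u - d) = 0.606661
Discount per step: exp(-r*dt) = 0.978485
Stock lattice S(k, i) with i counting down-moves:
  k=0: S(0,0) = 112.4800
  k=1: S(1,0) = 122.5486; S(1,1) = 103.2386
  k=2: S(2,0) = 133.5185; S(2,1) = 112.4800; S(2,2) = 94.7566
  k=3: S(3,0) = 145.4703; S(3,1) = 122.5486; S(3,2) = 103.2386; S(3,3) = 86.9714
  k=4: S(4,0) = 158.4920; S(4,1) = 133.5185; S(4,2) = 112.4800; S(4,3) = 94.7566; S(4,4) = 79.8258
Terminal payoffs V(N, i) = max(K - S_T, 0):
  V(4,0) = 0.000000; V(4,1) = 0.000000; V(4,2) = 0.000000; V(4,3) = 8.383433; V(4,4) = 23.314192
Backward induction: V(k, i) = exp(-r*dt) * [p * V(k+1, i) + (1-p) * V(k+1, i+1)].
  V(3,0) = exp(-r*dt) * [p*0.000000 + (1-p)*0.000000] = 0.000000
  V(3,1) = exp(-r*dt) * [p*0.000000 + (1-p)*0.000000] = 0.000000
  V(3,2) = exp(-r*dt) * [p*0.000000 + (1-p)*8.383433] = 3.226582
  V(3,3) = exp(-r*dt) * [p*8.383433 + (1-p)*23.314192] = 13.949553
  V(2,0) = exp(-r*dt) * [p*0.000000 + (1-p)*0.000000] = 0.000000
  V(2,1) = exp(-r*dt) * [p*0.000000 + (1-p)*3.226582] = 1.241834
  V(2,2) = exp(-r*dt) * [p*3.226582 + (1-p)*13.949553] = 7.284176
  V(1,0) = exp(-r*dt) * [p*0.000000 + (1-p)*1.241834] = 0.477952
  V(1,1) = exp(-r*dt) * [p*1.241834 + (1-p)*7.284176] = 3.540668
  V(0,0) = exp(-r*dt) * [p*0.477952 + (1-p)*3.540668] = 1.646435

Answer: Price = V(0,0) = 1.6464


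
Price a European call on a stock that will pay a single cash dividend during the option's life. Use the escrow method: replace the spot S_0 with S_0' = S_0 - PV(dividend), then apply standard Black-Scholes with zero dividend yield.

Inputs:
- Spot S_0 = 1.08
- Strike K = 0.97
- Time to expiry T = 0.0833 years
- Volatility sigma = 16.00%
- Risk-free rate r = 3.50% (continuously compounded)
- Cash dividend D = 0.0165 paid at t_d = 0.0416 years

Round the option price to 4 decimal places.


PV(D) = D * exp(-r * t_d) = 0.0165 * 0.99854506 = 0.01647599
S_0' = S_0 - PV(D) = 1.0800 - 0.01647599 = 1.06352401
d1 = (ln(S_0'/K) + (r + sigma^2/2)*T) / (sigma*sqrt(T)) = 2.07950210
d2 = d1 - sigma*sqrt(T) = 2.03332331
exp(-rT) = 0.99708875
N(d1) = 0.98121439; N(d2) = 0.97899007
C = S_0' * N(d1) - K * exp(-rT) * N(d2) = 1.06352401 * 0.98121439 - 0.9700 * 0.99708875 * 0.97899007 = 0.0967

Answer: Price = 0.0967


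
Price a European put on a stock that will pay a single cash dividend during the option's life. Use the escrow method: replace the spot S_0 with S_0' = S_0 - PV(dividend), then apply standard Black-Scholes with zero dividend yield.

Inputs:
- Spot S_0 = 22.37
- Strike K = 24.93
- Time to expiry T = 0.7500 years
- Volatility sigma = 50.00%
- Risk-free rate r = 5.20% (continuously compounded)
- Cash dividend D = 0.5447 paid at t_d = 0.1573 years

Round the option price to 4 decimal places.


Answer: Price = 5.0893

Derivation:
PV(D) = D * exp(-r * t_d) = 0.5447 * 0.99185376 = 0.54026274
S_0' = S_0 - PV(D) = 22.3700 - 0.54026274 = 21.82973726
d1 = (ln(S_0'/K) + (r + sigma^2/2)*T) / (sigma*sqrt(T)) = -0.00011261
d2 = d1 - sigma*sqrt(T) = -0.43312532
exp(-rT) = 0.96175071
N(-d1) = 0.50004493; N(-d2) = 0.66753813
P = K * exp(-rT) * N(-d2) - S_0' * N(-d1) = 24.9300 * 0.96175071 * 0.66753813 - 21.82973726 * 0.50004493 = 5.0893


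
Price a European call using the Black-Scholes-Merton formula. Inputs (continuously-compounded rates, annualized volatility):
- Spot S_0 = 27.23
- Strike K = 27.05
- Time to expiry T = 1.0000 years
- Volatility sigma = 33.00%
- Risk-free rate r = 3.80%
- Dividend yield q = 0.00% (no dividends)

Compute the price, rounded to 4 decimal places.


d1 = (ln(S/K) + (r - q + 0.5*sigma^2) * T) / (sigma * sqrt(T)) = 0.30024940
d2 = d1 - sigma * sqrt(T) = -0.02975060
exp(-rT) = 0.96271294; exp(-qT) = 1.00000000
C = S_0 * exp(-qT) * N(d1) - K * exp(-rT) * N(d2)
N(d1) = 0.61800654; N(d2) = 0.48813298
C = 27.2300 * 1.00000000 * 0.61800654 - 27.0500 * 0.96271294 * 0.48813298 = 4.1167

Answer: Price = 4.1167


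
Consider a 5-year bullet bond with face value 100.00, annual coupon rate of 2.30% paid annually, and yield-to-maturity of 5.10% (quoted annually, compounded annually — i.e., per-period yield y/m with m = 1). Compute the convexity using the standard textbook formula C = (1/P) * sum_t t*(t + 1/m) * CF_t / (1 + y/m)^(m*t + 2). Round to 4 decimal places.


Coupon per period c = face * coupon_rate / m = 2.300000
Periods per year m = 1; per-period yield y/m = 0.051000
Number of cashflows N = 5
Cashflows (t years, CF_t, discount factor 1/(1+y/m)^(m*t), PV):
  t = 1.0000: CF_t = 2.300000, DF = 0.951475, PV = 2.188392
  t = 2.0000: CF_t = 2.300000, DF = 0.905304, PV = 2.082200
  t = 3.0000: CF_t = 2.300000, DF = 0.861374, PV = 1.981161
  t = 4.0000: CF_t = 2.300000, DF = 0.819576, PV = 1.885024
  t = 5.0000: CF_t = 102.300000, DF = 0.779806, PV = 79.774126
Price P = sum_t PV_t = 87.910903
Convexity numerator sum_t t*(t + 1/m) * CF_t / (1+y/m)^(m*t + 2):
  t = 1.0000: term = 3.962321
  t = 2.0000: term = 11.310146
  t = 3.0000: term = 21.522638
  t = 4.0000: term = 34.130412
  t = 5.0000: term = 2166.595697
Convexity = (1/P) * sum = 2237.521215 / 87.910903 = 25.452147

Answer: Convexity = 25.4521


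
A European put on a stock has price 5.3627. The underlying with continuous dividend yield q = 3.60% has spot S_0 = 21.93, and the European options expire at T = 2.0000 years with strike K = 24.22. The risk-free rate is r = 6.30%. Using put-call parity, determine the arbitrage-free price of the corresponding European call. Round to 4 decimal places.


Put-call parity: C - P = S_0 * exp(-qT) - K * exp(-rT).
S_0 * exp(-qT) = 21.9300 * 0.93053090 = 20.40654255
K * exp(-rT) = 24.2200 * 0.88161485 = 21.35271159
C = P + S*exp(-qT) - K*exp(-rT)
C = 5.3627 + 20.40654255 - 21.35271159 = 4.4165

Answer: Call price = 4.4165


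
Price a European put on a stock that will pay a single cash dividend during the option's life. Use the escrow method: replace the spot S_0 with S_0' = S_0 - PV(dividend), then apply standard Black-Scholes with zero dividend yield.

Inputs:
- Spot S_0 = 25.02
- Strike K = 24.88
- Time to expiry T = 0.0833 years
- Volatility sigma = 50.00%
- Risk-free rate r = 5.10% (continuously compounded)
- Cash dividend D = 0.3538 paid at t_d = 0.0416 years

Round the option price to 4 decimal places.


Answer: Price = 1.4764

Derivation:
PV(D) = D * exp(-r * t_d) = 0.3538 * 0.99788065 = 0.35305017
S_0' = S_0 - PV(D) = 25.0200 - 0.35305017 = 24.66694983
d1 = (ln(S_0'/K) + (r + sigma^2/2)*T) / (sigma*sqrt(T)) = 0.04199897
d2 = d1 - sigma*sqrt(T) = -0.10230973
exp(-rT) = 0.99576071
N(-d1) = 0.48324976; N(-d2) = 0.54074458
P = K * exp(-rT) * N(-d2) - S_0' * N(-d1) = 24.8800 * 0.99576071 * 0.54074458 - 24.66694983 * 0.48324976 = 1.4764


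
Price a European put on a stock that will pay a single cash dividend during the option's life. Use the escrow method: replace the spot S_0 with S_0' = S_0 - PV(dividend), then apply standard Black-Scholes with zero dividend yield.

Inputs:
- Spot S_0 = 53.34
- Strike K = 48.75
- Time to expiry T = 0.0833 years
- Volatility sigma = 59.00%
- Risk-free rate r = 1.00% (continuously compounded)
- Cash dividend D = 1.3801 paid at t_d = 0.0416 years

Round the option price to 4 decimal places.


PV(D) = D * exp(-r * t_d) = 1.3801 * 0.99958409 = 1.37952600
S_0' = S_0 - PV(D) = 53.3400 - 1.37952600 = 51.96047400
d1 = (ln(S_0'/K) + (r + sigma^2/2)*T) / (sigma*sqrt(T)) = 0.46457307
d2 = d1 - sigma*sqrt(T) = 0.29428880
exp(-rT) = 0.99916735
N(-d1) = 0.32111861; N(-d2) = 0.38426861
P = K * exp(-rT) * N(-d2) - S_0' * N(-d1) = 48.7500 * 0.99916735 * 0.38426861 - 51.96047400 * 0.32111861 = 2.0320

Answer: Price = 2.0320


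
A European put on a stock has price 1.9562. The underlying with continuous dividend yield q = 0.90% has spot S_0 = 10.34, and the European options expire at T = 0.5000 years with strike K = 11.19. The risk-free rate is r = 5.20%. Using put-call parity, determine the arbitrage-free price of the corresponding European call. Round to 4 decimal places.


Put-call parity: C - P = S_0 * exp(-qT) - K * exp(-rT).
S_0 * exp(-qT) = 10.3400 * 0.99551011 = 10.29357454
K * exp(-rT) = 11.1900 * 0.97433509 = 10.90280965
C = P + S*exp(-qT) - K*exp(-rT)
C = 1.9562 + 10.29357454 - 10.90280965 = 1.3470

Answer: Call price = 1.3470


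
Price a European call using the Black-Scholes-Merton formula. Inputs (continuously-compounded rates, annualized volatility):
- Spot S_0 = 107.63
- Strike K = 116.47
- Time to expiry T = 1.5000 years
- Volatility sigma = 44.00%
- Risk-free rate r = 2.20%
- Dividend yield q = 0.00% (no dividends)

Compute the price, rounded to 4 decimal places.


Answer: Price = 20.9525

Derivation:
d1 = (ln(S/K) + (r - q + 0.5*sigma^2) * T) / (sigma * sqrt(T)) = 0.18420477
d2 = d1 - sigma * sqrt(T) = -0.35468298
exp(-rT) = 0.96753856; exp(-qT) = 1.00000000
C = S_0 * exp(-qT) * N(d1) - K * exp(-rT) * N(d2)
N(d1) = 0.57307359; N(d2) = 0.36141355
C = 107.6300 * 1.00000000 * 0.57307359 - 116.4700 * 0.96753856 * 0.36141355 = 20.9525


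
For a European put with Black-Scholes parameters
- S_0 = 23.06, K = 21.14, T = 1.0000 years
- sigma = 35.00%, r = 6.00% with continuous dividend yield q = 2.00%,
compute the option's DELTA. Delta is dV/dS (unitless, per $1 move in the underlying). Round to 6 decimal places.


Answer: Delta = -0.289555

Derivation:
d1 = 0.5376643840; d2 = 0.1876643840
phi(d1) = 0.3452522298; exp(-qT) = 0.9801986733; exp(-rT) = 0.9417645336
N(-d1) = 0.2954043860
Delta = -exp(-qT) * N(-d1) = -0.9801986733 * 0.2954043860 = -0.289555


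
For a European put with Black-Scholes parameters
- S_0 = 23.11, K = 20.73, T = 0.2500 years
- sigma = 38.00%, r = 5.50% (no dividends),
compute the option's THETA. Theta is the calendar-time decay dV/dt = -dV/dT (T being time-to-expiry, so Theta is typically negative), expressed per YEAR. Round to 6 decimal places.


Answer: Theta = -2.337844

Derivation:
d1 = 0.7393868307; d2 = 0.5493868307
phi(d1) = 0.3035269194; exp(-qT) = 1.0000000000; exp(-rT) = 0.9863440995
Theta = -S*exp(-qT)*phi(d1)*sigma/(2*sqrt(T)) + r*K*exp(-rT)*N(-d2) - q*S*exp(-qT)*N(-d1)
N(-d1) = 0.2298360684; N(-d2) = 0.2913700049; sqrt(T) = 0.5000000000
Term 1 = -23.1100 * 1.0000000000 * 0.3035269194 * 0.3800 / (2 * 0.5000000000) = -2.6655127008
Term 2 = 0.0550 * 20.7300 * 0.9863440995 * 0.2913700049 = 0.3276689457
Term 3 = 0 (no dividend yield, q = 0)
Theta = -2.6655127008 + (0.3276689457) + (0.0000000000) = -2.337844


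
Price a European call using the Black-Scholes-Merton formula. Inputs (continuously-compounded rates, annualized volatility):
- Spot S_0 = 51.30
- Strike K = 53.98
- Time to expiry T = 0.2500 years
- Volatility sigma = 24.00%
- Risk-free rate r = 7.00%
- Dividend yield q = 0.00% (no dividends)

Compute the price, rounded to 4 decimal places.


Answer: Price = 1.7204

Derivation:
d1 = (ln(S/K) + (r - q + 0.5*sigma^2) * T) / (sigma * sqrt(T)) = -0.21852380
d2 = d1 - sigma * sqrt(T) = -0.33852380
exp(-rT) = 0.98265224; exp(-qT) = 1.00000000
C = S_0 * exp(-qT) * N(d1) - K * exp(-rT) * N(d2)
N(d1) = 0.41351051; N(d2) = 0.36748425
C = 51.3000 * 1.00000000 * 0.41351051 - 53.9800 * 0.98265224 * 0.36748425 = 1.7204


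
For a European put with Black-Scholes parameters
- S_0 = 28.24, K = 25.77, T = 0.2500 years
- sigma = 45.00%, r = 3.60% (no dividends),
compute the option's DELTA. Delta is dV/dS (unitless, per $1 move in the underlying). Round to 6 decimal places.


Answer: Delta = -0.287981

Derivation:
d1 = 0.5592928354; d2 = 0.3342928354
phi(d1) = 0.3411807884; exp(-qT) = 1.0000000000; exp(-rT) = 0.9910403788
N(-d1) = 0.2879809421
Delta = -exp(-qT) * N(-d1) = -1.0000000000 * 0.2879809421 = -0.287981


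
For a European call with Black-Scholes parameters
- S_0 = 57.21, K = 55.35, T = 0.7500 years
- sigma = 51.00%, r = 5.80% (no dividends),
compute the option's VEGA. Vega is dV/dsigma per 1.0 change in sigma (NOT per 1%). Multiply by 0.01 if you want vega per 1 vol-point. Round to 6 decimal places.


Answer: Vega = 18.288425

Derivation:
d1 = 0.3941594041; d2 = -0.0475135518
phi(d1) = 0.3691252170; exp(-qT) = 1.0000000000; exp(-rT) = 0.9574325541
Vega = S * exp(-qT) * phi(d1) * sqrt(T) = 57.2100 * 1.0000000000 * 0.3691252170 * 0.8660254038 = 18.288425


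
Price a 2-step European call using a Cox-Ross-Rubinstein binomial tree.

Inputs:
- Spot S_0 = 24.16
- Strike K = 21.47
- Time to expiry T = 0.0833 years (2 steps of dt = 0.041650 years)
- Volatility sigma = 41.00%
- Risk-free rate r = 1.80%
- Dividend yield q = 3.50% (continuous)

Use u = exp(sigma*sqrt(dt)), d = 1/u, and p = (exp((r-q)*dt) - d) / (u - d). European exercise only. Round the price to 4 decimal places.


Answer: Price = V(0,0) = 2.9363

Derivation:
dt = T/N = 0.041650
u = exp(sigma*sqrt(dt)) = 1.087275; d = 1/u = 0.919731
p = (exp((r-q)*dt) - d) / (u - d) = 0.474869
Discount per step: exp(-r*dt) = 0.999251
Stock lattice S(k, i) with i counting down-moves:
  k=0: S(0,0) = 24.1600
  k=1: S(1,0) = 26.2686; S(1,1) = 22.2207
  k=2: S(2,0) = 28.5611; S(2,1) = 24.1600; S(2,2) = 20.4371
Terminal payoffs V(N, i) = max(S_T - K, 0):
  V(2,0) = 7.091130; V(2,1) = 2.690000; V(2,2) = 0.000000
Backward induction: V(k, i) = exp(-r*dt) * [p * V(k+1, i) + (1-p) * V(k+1, i+1)].
  V(1,0) = exp(-r*dt) * [p*7.091130 + (1-p)*2.690000] = 4.776378
  V(1,1) = exp(-r*dt) * [p*2.690000 + (1-p)*0.000000] = 1.276441
  V(0,0) = exp(-r*dt) * [p*4.776378 + (1-p)*1.276441] = 2.936251


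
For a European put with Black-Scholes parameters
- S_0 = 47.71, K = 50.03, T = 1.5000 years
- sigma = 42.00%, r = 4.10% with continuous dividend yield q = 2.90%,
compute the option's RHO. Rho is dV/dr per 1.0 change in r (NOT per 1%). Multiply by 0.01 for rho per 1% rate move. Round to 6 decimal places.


Answer: Rho = -43.994926

Derivation:
d1 = 0.1998826283; d2 = -0.3145102177
phi(d1) = 0.3910518709; exp(-qT) = 0.9574325541; exp(-rT) = 0.9403529457
N(-d2) = 0.6234332213
Rho = -K*T*exp(-rT)*N(-d2) = -50.0300 * 1.5000 * 0.9403529457 * 0.6234332213 = -43.994926


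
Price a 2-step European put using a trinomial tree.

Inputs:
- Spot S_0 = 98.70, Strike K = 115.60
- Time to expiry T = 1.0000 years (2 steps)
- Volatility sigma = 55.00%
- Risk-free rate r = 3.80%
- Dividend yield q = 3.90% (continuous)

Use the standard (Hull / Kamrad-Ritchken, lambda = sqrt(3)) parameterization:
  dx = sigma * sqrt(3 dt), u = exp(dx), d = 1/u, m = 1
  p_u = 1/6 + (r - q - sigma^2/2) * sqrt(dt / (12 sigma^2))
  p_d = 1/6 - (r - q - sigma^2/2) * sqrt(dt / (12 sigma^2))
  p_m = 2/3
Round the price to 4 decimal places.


dt = T/N = 0.500000; dx = sigma*sqrt(3*dt) = 0.673610
u = exp(dx) = 1.961304; d = 1/u = 0.509865
p_u = 0.110161, p_m = 0.666667, p_d = 0.223172
Discount per step: exp(-r*dt) = 0.981179
Stock lattice S(k, j) with j the centered position index:
  k=0: S(0,+0) = 98.7000
  k=1: S(1,-1) = 50.3237; S(1,+0) = 98.7000; S(1,+1) = 193.5807
  k=2: S(2,-2) = 25.6583; S(2,-1) = 50.3237; S(2,+0) = 98.7000; S(2,+1) = 193.5807; S(2,+2) = 379.6707
Terminal payoffs V(N, j) = max(K - S_T, 0):
  V(2,-2) = 89.941739; V(2,-1) = 65.276344; V(2,+0) = 16.900000; V(2,+1) = 0.000000; V(2,+2) = 0.000000
Backward induction: V(k, j) = exp(-r*dt) * [p_u * V(k+1, j+1) + p_m * V(k+1, j) + p_d * V(k+1, j-1)]
  V(1,-1) = exp(-r*dt) * [p_u*16.900000 + p_m*65.276344 + p_d*89.941739] = 64.219919
  V(1,+0) = exp(-r*dt) * [p_u*0.000000 + p_m*16.900000 + p_d*65.276344] = 25.348293
  V(1,+1) = exp(-r*dt) * [p_u*0.000000 + p_m*0.000000 + p_d*16.900000] = 3.700622
  V(0,+0) = exp(-r*dt) * [p_u*3.700622 + p_m*25.348293 + p_d*64.219919] = 31.043153

Answer: Price = V(0,0) = 31.0432


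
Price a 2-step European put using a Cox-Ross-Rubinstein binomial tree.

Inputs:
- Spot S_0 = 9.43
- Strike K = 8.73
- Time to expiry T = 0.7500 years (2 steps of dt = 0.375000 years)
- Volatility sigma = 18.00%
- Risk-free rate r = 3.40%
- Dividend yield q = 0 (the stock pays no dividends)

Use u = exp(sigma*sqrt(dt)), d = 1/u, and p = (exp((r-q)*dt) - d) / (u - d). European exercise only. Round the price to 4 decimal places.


Answer: Price = V(0,0) = 0.2504

Derivation:
dt = T/N = 0.375000
u = exp(sigma*sqrt(dt)) = 1.116532; d = 1/u = 0.895631
p = (exp((r-q)*dt) - d) / (u - d) = 0.530559
Discount per step: exp(-r*dt) = 0.987331
Stock lattice S(k, i) with i counting down-moves:
  k=0: S(0,0) = 9.4300
  k=1: S(1,0) = 10.5289; S(1,1) = 8.4458
  k=2: S(2,0) = 11.7558; S(2,1) = 9.4300; S(2,2) = 7.5643
Terminal payoffs V(N, i) = max(K - S_T, 0):
  V(2,0) = 0.000000; V(2,1) = 0.000000; V(2,2) = 1.165683
Backward induction: V(k, i) = exp(-r*dt) * [p * V(k+1, i) + (1-p) * V(k+1, i+1)].
  V(1,0) = exp(-r*dt) * [p*0.000000 + (1-p)*0.000000] = 0.000000
  V(1,1) = exp(-r*dt) * [p*0.000000 + (1-p)*1.165683] = 0.540287
  V(0,0) = exp(-r*dt) * [p*0.000000 + (1-p)*0.540287] = 0.250420


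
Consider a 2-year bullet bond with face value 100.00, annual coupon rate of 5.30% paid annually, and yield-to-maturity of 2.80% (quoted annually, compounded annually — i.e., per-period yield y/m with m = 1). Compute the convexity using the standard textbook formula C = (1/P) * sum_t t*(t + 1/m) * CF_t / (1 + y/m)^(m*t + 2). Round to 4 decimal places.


Answer: Convexity = 5.4914

Derivation:
Coupon per period c = face * coupon_rate / m = 5.300000
Periods per year m = 1; per-period yield y/m = 0.028000
Number of cashflows N = 2
Cashflows (t years, CF_t, discount factor 1/(1+y/m)^(m*t), PV):
  t = 1.0000: CF_t = 5.300000, DF = 0.972763, PV = 5.155642
  t = 2.0000: CF_t = 105.300000, DF = 0.946267, PV = 99.641933
Price P = sum_t PV_t = 104.797575
Convexity numerator sum_t t*(t + 1/m) * CF_t / (1+y/m)^(m*t + 2):
  t = 1.0000: term = 9.757230
  t = 2.0000: term = 565.727334
Convexity = (1/P) * sum = 575.484564 / 104.797575 = 5.491392


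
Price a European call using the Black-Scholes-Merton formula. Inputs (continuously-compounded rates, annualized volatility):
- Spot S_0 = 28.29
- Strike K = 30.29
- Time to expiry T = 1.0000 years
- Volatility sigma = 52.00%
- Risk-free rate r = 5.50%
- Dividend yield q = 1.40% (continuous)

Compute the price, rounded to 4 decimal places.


Answer: Price = 5.4235

Derivation:
d1 = (ln(S/K) + (r - q + 0.5*sigma^2) * T) / (sigma * sqrt(T)) = 0.20748223
d2 = d1 - sigma * sqrt(T) = -0.31251777
exp(-rT) = 0.94648515; exp(-qT) = 0.98609754
C = S_0 * exp(-qT) * N(d1) - K * exp(-rT) * N(d2)
N(d1) = 0.58218337; N(d2) = 0.37732353
C = 28.2900 * 0.98609754 * 0.58218337 - 30.2900 * 0.94648515 * 0.37732353 = 5.4235


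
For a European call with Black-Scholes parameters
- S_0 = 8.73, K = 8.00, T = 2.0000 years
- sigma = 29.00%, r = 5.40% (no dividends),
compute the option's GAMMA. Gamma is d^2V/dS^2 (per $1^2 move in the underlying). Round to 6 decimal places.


d1 = 0.6813189094; d2 = 0.2711969763
phi(d1) = 0.3163088209; exp(-qT) = 1.0000000000; exp(-rT) = 0.8976275964
Gamma = exp(-qT) * phi(d1) / (S * sigma * sqrt(T)) = 1.0000000000 * 0.3163088209 / (8.7300 * 0.2900 * 1.4142135624) = 0.088345

Answer: Gamma = 0.088345
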